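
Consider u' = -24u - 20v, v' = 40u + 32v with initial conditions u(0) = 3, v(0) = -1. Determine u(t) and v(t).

Coefficient matrix A = [[-24, -20], [40, 32]].
Characteristic polynomial det(A - λI) = λ^2 - 8λ + 32 = 0.
Eigenvalues λ = 4 ± 4i (complex conjugate pair).
For λ=4+4i: an eigenvector is (-1,1) - i(2,-3) = (-1 - 2i, 1 + 3i).
A real fundamental pair from Re and Im of e^((4+4i)t)v: X_1 = e^(4t)(cos(4t)·(-1,1) + sin(4t)·(2,-3)), X_2 = e^(4t)(sin(4t)·(-1,1) - cos(4t)·(2,-3)).
General solution: C_1X_1 + C_2X_2.
Applying u(0)=3, v(0)=-1 gives C_1=-7, C_2=2.

u(t) = -16e^(4t)sin(4t) + 3e^(4t)cos(4t), v(t) = 23e^(4t)sin(4t) - e^(4t)cos(4t)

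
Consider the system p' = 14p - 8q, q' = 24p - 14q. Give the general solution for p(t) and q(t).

p(t) = 2c_1e^(2t) - c_2e^(-2t), q(t) = 3c_1e^(2t) - 2c_2e^(-2t)

Coefficient matrix A = [[14, -8], [24, -14]].
Characteristic polynomial det(A - λI) = λ^2 - 4 = 0.
Eigenvalues λ = 2, -2.
For λ=2: (A-λI) row 1 is [12, -8], so an eigenvector is (2, 3).
For λ=-2: (A-λI) row 1 is [16, -8], so an eigenvector is (-1, -2).
General solution: c_1e^(2t)(2,3) + c_2e^(-2t)(-1,-2).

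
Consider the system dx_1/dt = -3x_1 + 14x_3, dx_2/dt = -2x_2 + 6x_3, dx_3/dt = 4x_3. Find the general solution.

x_1(t) = K_1e^(-3t) + 2K_3e^(4t), x_2(t) = K_2e^(-2t) + K_3e^(4t), x_3(t) = K_3e^(4t)

Coefficient matrix A = [[-3, 0, 14], [0, -2, 6], [0, 0, 4]].
det(A - λI) = 0 gives eigenvalues λ = -3, -2, 4.
For λ=-3: eigenvector (1,0,0).
For λ=-2: eigenvector (0,1,0).
For λ=4: eigenvector (2,1,1).
General solution: K_1e^(-3t)(1,0,0) + K_2e^(-2t)(0,1,0) + K_3e^(4t)(2,1,1).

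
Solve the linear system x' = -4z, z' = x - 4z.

Coefficient matrix A = [[0, -4], [1, -4]].
Characteristic polynomial det(A - λI) = λ^2 + 4λ + 4 = 0.
Single eigenvalue λ = -2 with algebraic multiplicity 2.
Eigenvector v = (-2,-1); generalized eigenvector w with (A-λI)w=v is (3,2).
General solution: e^(-2t)[C_1·v + C_2·(t·v + w)].

x(t) = -2C_1e^(-2t) - 2C_2te^(-2t) + 3C_2e^(-2t), z(t) = -C_1e^(-2t) - C_2te^(-2t) + 2C_2e^(-2t)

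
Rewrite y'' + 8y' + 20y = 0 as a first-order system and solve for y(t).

Let x_1 = y, x_2 = y'. Then x_1' = x_2 and x_2' = -20x_1 - 8x_2.
A = [[0,1],[-20,-8]]; det(A-λI) = λ^2 + 8λ + 20.
Eigenvalues λ = -4 ± 2i.

y(t) = C_1e^(-4t)cos(2t) + C_2e^(-4t)sin(2t)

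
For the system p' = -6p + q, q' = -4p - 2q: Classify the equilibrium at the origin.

A = [[-6,1],[-4,-2]]; det(A-λI) = λ^2 + 8λ + 16.
repeated λ = -4 with a single eigenvector.

stable improper node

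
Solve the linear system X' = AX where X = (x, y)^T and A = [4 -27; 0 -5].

Coefficient matrix A = [[4, -27], [0, -5]].
Characteristic polynomial det(A - λI) = λ^2 + λ - 20 = 0.
Eigenvalues λ = -5, 4.
For λ=-5: (A-λI) row 1 is [9, -27], so an eigenvector is (3, 1).
For λ=4: (A-λI) row 1 is [0, -27], so an eigenvector is (1, 0).
General solution: C_1e^(-5t)(3,1) + C_2e^(4t)(1,0).

x(t) = 3C_1e^(-5t) + C_2e^(4t), y(t) = C_1e^(-5t)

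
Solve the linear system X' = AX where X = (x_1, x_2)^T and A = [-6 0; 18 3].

x_1(t) = C_1e^(-6t), x_2(t) = -2C_1e^(-6t) + C_2e^(3t)

Coefficient matrix A = [[-6, 0], [18, 3]].
Characteristic polynomial det(A - λI) = λ^2 + 3λ - 18 = 0.
Eigenvalues λ = -6, 3.
For λ=-6: (A-λI) row 2 is [18, 9], so an eigenvector is (1, -2).
For λ=3: (A-λI) row 1 is [-9, 0], so an eigenvector is (0, 1).
General solution: C_1e^(-6t)(1,-2) + C_2e^(3t)(0,1).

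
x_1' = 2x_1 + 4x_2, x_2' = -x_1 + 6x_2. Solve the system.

Coefficient matrix A = [[2, 4], [-1, 6]].
Characteristic polynomial det(A - λI) = λ^2 - 8λ + 16 = 0.
Single eigenvalue λ = 4 with algebraic multiplicity 2.
Eigenvector v = (-2,-1); generalized eigenvector w with (A-λI)w=v is (3,1).
General solution: e^(4t)[c_1·v + c_2·(t·v + w)].

x_1(t) = -2c_1e^(4t) - 2c_2te^(4t) + 3c_2e^(4t), x_2(t) = -c_1e^(4t) - c_2te^(4t) + c_2e^(4t)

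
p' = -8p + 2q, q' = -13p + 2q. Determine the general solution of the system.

p(t) = -c_1e^(-3t)sin(t) + c_1e^(-3t)cos(t) + c_2e^(-3t)sin(t) + c_2e^(-3t)cos(t), q(t) = -3c_1e^(-3t)sin(t) + 2c_1e^(-3t)cos(t) + 2c_2e^(-3t)sin(t) + 3c_2e^(-3t)cos(t)

Coefficient matrix A = [[-8, 2], [-13, 2]].
Characteristic polynomial det(A - λI) = λ^2 + 6λ + 10 = 0.
Eigenvalues λ = -3 ± i (complex conjugate pair).
For λ=-3+i: an eigenvector is (1,2) - i(-1,-3) = (1 + i, 2 + 3i).
A real fundamental pair from Re and Im of e^((-3+i)t)v: X_1 = e^(-3t)(cos(t)·(1,2) + sin(t)·(-1,-3)), X_2 = e^(-3t)(sin(t)·(1,2) - cos(t)·(-1,-3)).
General solution: c_1X_1 + c_2X_2.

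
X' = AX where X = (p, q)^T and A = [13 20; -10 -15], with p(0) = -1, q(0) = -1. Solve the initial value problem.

Coefficient matrix A = [[13, 20], [-10, -15]].
Characteristic polynomial det(A - λI) = λ^2 + 2λ + 5 = 0.
Eigenvalues λ = -1 ± 2i (complex conjugate pair).
For λ=-1+2i: an eigenvector is (-3,2) - i(-1,1) = (-3 + i, 2 - i).
A real fundamental pair from Re and Im of e^((-1+2i)t)v: X_1 = e^(-t)(cos(2t)·(-3,2) + sin(2t)·(-1,1)), X_2 = e^(-t)(sin(2t)·(-3,2) - cos(2t)·(-1,1)).
General solution: c_1X_1 + c_2X_2.
Applying p(0)=-1, q(0)=-1 gives c_1=2, c_2=5.

p(t) = -17e^(-t)sin(2t) - e^(-t)cos(2t), q(t) = 12e^(-t)sin(2t) - e^(-t)cos(2t)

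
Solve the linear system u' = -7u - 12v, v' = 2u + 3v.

Coefficient matrix A = [[-7, -12], [2, 3]].
Characteristic polynomial det(A - λI) = λ^2 + 4λ + 3 = 0.
Eigenvalues λ = -1, -3.
For λ=-1: (A-λI) row 1 is [-6, -12], so an eigenvector is (-2, 1).
For λ=-3: (A-λI) row 1 is [-4, -12], so an eigenvector is (-3, 1).
General solution: c_1e^(-t)(-2,1) + c_2e^(-3t)(-3,1).

u(t) = -2c_1e^(-t) - 3c_2e^(-3t), v(t) = c_1e^(-t) + c_2e^(-3t)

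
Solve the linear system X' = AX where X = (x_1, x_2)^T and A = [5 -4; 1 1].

Coefficient matrix A = [[5, -4], [1, 1]].
Characteristic polynomial det(A - λI) = λ^2 - 6λ + 9 = 0.
Single eigenvalue λ = 3 with algebraic multiplicity 2.
Eigenvector v = (-2,-1); generalized eigenvector w with (A-λI)w=v is (1,1).
General solution: e^(3t)[C_1·v + C_2·(t·v + w)].

x_1(t) = -2C_1e^(3t) - 2C_2te^(3t) + C_2e^(3t), x_2(t) = -C_1e^(3t) - C_2te^(3t) + C_2e^(3t)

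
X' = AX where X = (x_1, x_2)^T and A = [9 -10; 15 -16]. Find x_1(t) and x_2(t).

Coefficient matrix A = [[9, -10], [15, -16]].
Characteristic polynomial det(A - λI) = λ^2 + 7λ + 6 = 0.
Eigenvalues λ = -6, -1.
For λ=-6: (A-λI) row 1 is [15, -10], so an eigenvector is (2, 3).
For λ=-1: (A-λI) row 1 is [10, -10], so an eigenvector is (1, 1).
General solution: K_1e^(-6t)(2,3) + K_2e^(-t)(1,1).

x_1(t) = 2K_1e^(-6t) + K_2e^(-t), x_2(t) = 3K_1e^(-6t) + K_2e^(-t)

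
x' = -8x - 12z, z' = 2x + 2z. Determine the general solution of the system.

x(t) = 3C_1e^(-4t) + 2C_2e^(-2t), z(t) = -C_1e^(-4t) - C_2e^(-2t)

Coefficient matrix A = [[-8, -12], [2, 2]].
Characteristic polynomial det(A - λI) = λ^2 + 6λ + 8 = 0.
Eigenvalues λ = -4, -2.
For λ=-4: (A-λI) row 1 is [-4, -12], so an eigenvector is (3, -1).
For λ=-2: (A-λI) row 1 is [-6, -12], so an eigenvector is (2, -1).
General solution: C_1e^(-4t)(3,-1) + C_2e^(-2t)(2,-1).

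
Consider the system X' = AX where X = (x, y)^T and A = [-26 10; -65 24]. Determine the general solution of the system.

x(t) = -c_1e^(-t)sin(5t) - c_1e^(-t)cos(5t) - c_2e^(-t)sin(5t) + c_2e^(-t)cos(5t), y(t) = -2c_1e^(-t)sin(5t) - 3c_1e^(-t)cos(5t) - 3c_2e^(-t)sin(5t) + 2c_2e^(-t)cos(5t)

Coefficient matrix A = [[-26, 10], [-65, 24]].
Characteristic polynomial det(A - λI) = λ^2 + 2λ + 26 = 0.
Eigenvalues λ = -1 ± 5i (complex conjugate pair).
For λ=-1+5i: an eigenvector is (-1,-3) - i(-1,-2) = (-1 + i, -3 + 2i).
A real fundamental pair from Re and Im of e^((-1+5i)t)v: X_1 = e^(-t)(cos(5t)·(-1,-3) + sin(5t)·(-1,-2)), X_2 = e^(-t)(sin(5t)·(-1,-3) - cos(5t)·(-1,-2)).
General solution: c_1X_1 + c_2X_2.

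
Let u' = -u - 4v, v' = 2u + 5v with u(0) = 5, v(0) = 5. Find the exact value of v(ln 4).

920

A = [[-1,-4],[2,5]]; eigenvalues λ = 3, 1.
Eigenvectors: (-1,1) for λ=3, (2,-1) for λ=1.
From the initial condition, c_1 = 15, c_2 = 10.
v(ln 4) = (15)(4^3)(1) + (10)(4^1)(-1) = 920.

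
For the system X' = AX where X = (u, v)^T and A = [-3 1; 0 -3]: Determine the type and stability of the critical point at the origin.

A = [[-3,1],[0,-3]]; det(A-λI) = λ^2 + 6λ + 9.
repeated λ = -3 with a single eigenvector.

stable improper node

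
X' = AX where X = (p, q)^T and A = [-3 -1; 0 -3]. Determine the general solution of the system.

p(t) = C_1e^(-3t) + C_2te^(-3t) - C_2e^(-3t), q(t) = -C_2e^(-3t)

Coefficient matrix A = [[-3, -1], [0, -3]].
Characteristic polynomial det(A - λI) = λ^2 + 6λ + 9 = 0.
Single eigenvalue λ = -3 with algebraic multiplicity 2.
Eigenvector v = (1,0); generalized eigenvector w with (A-λI)w=v is (-1,-1).
General solution: e^(-3t)[C_1·v + C_2·(t·v + w)].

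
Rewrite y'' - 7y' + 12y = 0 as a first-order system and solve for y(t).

Let x_1 = y, x_2 = y'. Then x_1' = x_2 and x_2' = -12x_1 + 7x_2.
A = [[0,1],[-12,7]]; det(A-λI) = λ^2 - 7λ + 12.
Eigenvalues λ = 4, 3 with eigenvectors (1,4), (1,3).

y(t) = C_1e^(4t) + C_2e^(3t)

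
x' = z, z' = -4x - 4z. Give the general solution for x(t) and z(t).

Coefficient matrix A = [[0, 1], [-4, -4]].
Characteristic polynomial det(A - λI) = λ^2 + 4λ + 4 = 0.
Single eigenvalue λ = -2 with algebraic multiplicity 2.
Eigenvector v = (1,-2); generalized eigenvector w with (A-λI)w=v is (-1,3).
General solution: e^(-2t)[K_1·v + K_2·(t·v + w)].

x(t) = K_1e^(-2t) + K_2te^(-2t) - K_2e^(-2t), z(t) = -2K_1e^(-2t) - 2K_2te^(-2t) + 3K_2e^(-2t)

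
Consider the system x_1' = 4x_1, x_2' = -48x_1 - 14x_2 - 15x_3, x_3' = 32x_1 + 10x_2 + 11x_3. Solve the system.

x_1(t) = C_1e^(4t), x_2(t) = -6C_1e^(4t) - C_2e^(t) + 3C_3e^(-4t), x_3(t) = 4C_1e^(4t) + C_2e^(t) - 2C_3e^(-4t)

Coefficient matrix A = [[4, 0, 0], [-48, -14, -15], [32, 10, 11]].
det(A - λI) = 0 gives eigenvalues λ = 4, 1, -4.
For λ=4: eigenvector (1,-6,4).
For λ=1: eigenvector (0,-1,1).
For λ=-4: eigenvector (0,3,-2).
General solution: C_1e^(4t)(1,-6,4) + C_2e^(t)(0,-1,1) + C_3e^(-4t)(0,3,-2).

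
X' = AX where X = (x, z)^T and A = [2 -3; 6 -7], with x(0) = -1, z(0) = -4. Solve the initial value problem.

x(t) = 2e^(-t) - 3e^(-4t), z(t) = 2e^(-t) - 6e^(-4t)

Coefficient matrix A = [[2, -3], [6, -7]].
Characteristic polynomial det(A - λI) = λ^2 + 5λ + 4 = 0.
Eigenvalues λ = -1, -4.
For λ=-1: (A-λI) row 1 is [3, -3], so an eigenvector is (1, 1).
For λ=-4: (A-λI) row 1 is [6, -3], so an eigenvector is (1, 2).
General solution: K_1e^(-t)(1,1) + K_2e^(-4t)(1,2).
Applying x(0)=-1, z(0)=-4 gives K_1=2, K_2=-3.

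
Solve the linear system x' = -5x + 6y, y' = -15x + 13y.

Coefficient matrix A = [[-5, 6], [-15, 13]].
Characteristic polynomial det(A - λI) = λ^2 - 8λ + 25 = 0.
Eigenvalues λ = 4 ± 3i (complex conjugate pair).
For λ=4+3i: an eigenvector is (1,1) - i(-1,-2) = (1 + i, 1 + 2i).
A real fundamental pair from Re and Im of e^((4+3i)t)v: X_1 = e^(4t)(cos(3t)·(1,1) + sin(3t)·(-1,-2)), X_2 = e^(4t)(sin(3t)·(1,1) - cos(3t)·(-1,-2)).
General solution: K_1X_1 + K_2X_2.

x(t) = -K_1e^(4t)sin(3t) + K_1e^(4t)cos(3t) + K_2e^(4t)sin(3t) + K_2e^(4t)cos(3t), y(t) = -2K_1e^(4t)sin(3t) + K_1e^(4t)cos(3t) + K_2e^(4t)sin(3t) + 2K_2e^(4t)cos(3t)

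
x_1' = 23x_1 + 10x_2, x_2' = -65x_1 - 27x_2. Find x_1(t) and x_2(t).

Coefficient matrix A = [[23, 10], [-65, -27]].
Characteristic polynomial det(A - λI) = λ^2 + 4λ + 29 = 0.
Eigenvalues λ = -2 ± 5i (complex conjugate pair).
For λ=-2+5i: an eigenvector is (1,-2) - i(1,-3) = (1 - i, -2 + 3i).
A real fundamental pair from Re and Im of e^((-2+5i)t)v: X_1 = e^(-2t)(cos(5t)·(1,-2) + sin(5t)·(1,-3)), X_2 = e^(-2t)(sin(5t)·(1,-2) - cos(5t)·(1,-3)).
General solution: C_1X_1 + C_2X_2.

x_1(t) = C_1e^(-2t)sin(5t) + C_1e^(-2t)cos(5t) + C_2e^(-2t)sin(5t) - C_2e^(-2t)cos(5t), x_2(t) = -3C_1e^(-2t)sin(5t) - 2C_1e^(-2t)cos(5t) - 2C_2e^(-2t)sin(5t) + 3C_2e^(-2t)cos(5t)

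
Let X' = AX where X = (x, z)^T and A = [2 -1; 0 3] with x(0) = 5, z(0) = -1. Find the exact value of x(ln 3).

A = [[2,-1],[0,3]]; eigenvalues λ = 3, 2.
Eigenvectors: (1,-1) for λ=3, (-1,0) for λ=2.
From the initial condition, c_1 = 1, c_2 = -4.
x(ln 3) = (1)(3^3)(1) + (-4)(3^2)(-1) = 63.

63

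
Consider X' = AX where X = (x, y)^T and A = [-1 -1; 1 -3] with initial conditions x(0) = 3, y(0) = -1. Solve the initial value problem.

Coefficient matrix A = [[-1, -1], [1, -3]].
Characteristic polynomial det(A - λI) = λ^2 + 4λ + 4 = 0.
Single eigenvalue λ = -2 with algebraic multiplicity 2.
Eigenvector v = (-1,-1); generalized eigenvector w with (A-λI)w=v is (-3,-2).
General solution: e^(-2t)[C_1·v + C_2·(t·v + w)].
Applying x(0)=3, y(0)=-1 gives C_1=9, C_2=-4.

x(t) = 4te^(-2t) + 3e^(-2t), y(t) = 4te^(-2t) - e^(-2t)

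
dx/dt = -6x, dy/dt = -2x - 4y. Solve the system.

x(t) = K_2e^(-6t), y(t) = -K_1e^(-4t) + K_2e^(-6t)

Coefficient matrix A = [[-6, 0], [-2, -4]].
Characteristic polynomial det(A - λI) = λ^2 + 10λ + 24 = 0.
Eigenvalues λ = -4, -6.
For λ=-4: (A-λI) row 1 is [-2, 0], so an eigenvector is (0, -1).
For λ=-6: (A-λI) row 2 is [-2, 2], so an eigenvector is (1, 1).
General solution: K_1e^(-4t)(0,-1) + K_2e^(-6t)(1,1).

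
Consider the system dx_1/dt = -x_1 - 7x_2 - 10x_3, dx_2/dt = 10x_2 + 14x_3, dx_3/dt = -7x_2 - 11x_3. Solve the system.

x_1(t) = K_1e^(-t) + K_2e^(-4t) + K_3e^(3t), x_2(t) = -K_2e^(-4t) - 2K_3e^(3t), x_3(t) = K_2e^(-4t) + K_3e^(3t)

Coefficient matrix A = [[-1, -7, -10], [0, 10, 14], [0, -7, -11]].
det(A - λI) = 0 gives eigenvalues λ = -1, -4, 3.
For λ=-1: eigenvector (1,0,0).
For λ=-4: eigenvector (1,-1,1).
For λ=3: eigenvector (1,-2,1).
General solution: K_1e^(-t)(1,0,0) + K_2e^(-4t)(1,-1,1) + K_3e^(3t)(1,-2,1).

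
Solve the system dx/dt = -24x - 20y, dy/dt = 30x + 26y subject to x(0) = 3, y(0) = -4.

x(t) = 2e^(6t) + e^(-4t), y(t) = -3e^(6t) - e^(-4t)

Coefficient matrix A = [[-24, -20], [30, 26]].
Characteristic polynomial det(A - λI) = λ^2 - 2λ - 24 = 0.
Eigenvalues λ = 6, -4.
For λ=6: (A-λI) row 1 is [-30, -20], so an eigenvector is (2, -3).
For λ=-4: (A-λI) row 1 is [-20, -20], so an eigenvector is (-1, 1).
General solution: C_1e^(6t)(2,-3) + C_2e^(-4t)(-1,1).
Applying x(0)=3, y(0)=-4 gives C_1=1, C_2=-1.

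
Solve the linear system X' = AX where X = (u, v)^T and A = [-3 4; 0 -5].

u(t) = 2C_1e^(-5t) + C_2e^(-3t), v(t) = -C_1e^(-5t)

Coefficient matrix A = [[-3, 4], [0, -5]].
Characteristic polynomial det(A - λI) = λ^2 + 8λ + 15 = 0.
Eigenvalues λ = -5, -3.
For λ=-5: (A-λI) row 1 is [2, 4], so an eigenvector is (2, -1).
For λ=-3: (A-λI) row 1 is [0, 4], so an eigenvector is (1, 0).
General solution: C_1e^(-5t)(2,-1) + C_2e^(-3t)(1,0).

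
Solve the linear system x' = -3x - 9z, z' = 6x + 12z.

Coefficient matrix A = [[-3, -9], [6, 12]].
Characteristic polynomial det(A - λI) = λ^2 - 9λ + 18 = 0.
Eigenvalues λ = 6, 3.
For λ=6: (A-λI) row 1 is [-9, -9], so an eigenvector is (-1, 1).
For λ=3: (A-λI) row 1 is [-6, -9], so an eigenvector is (-3, 2).
General solution: c_1e^(6t)(-1,1) + c_2e^(3t)(-3,2).

x(t) = -c_1e^(6t) - 3c_2e^(3t), z(t) = c_1e^(6t) + 2c_2e^(3t)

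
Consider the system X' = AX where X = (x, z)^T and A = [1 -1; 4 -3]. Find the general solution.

Coefficient matrix A = [[1, -1], [4, -3]].
Characteristic polynomial det(A - λI) = λ^2 + 2λ + 1 = 0.
Single eigenvalue λ = -1 with algebraic multiplicity 2.
Eigenvector v = (1,2); generalized eigenvector w with (A-λI)w=v is (1,1).
General solution: e^(-t)[c_1·v + c_2·(t·v + w)].

x(t) = c_1e^(-t) + c_2te^(-t) + c_2e^(-t), z(t) = 2c_1e^(-t) + 2c_2te^(-t) + c_2e^(-t)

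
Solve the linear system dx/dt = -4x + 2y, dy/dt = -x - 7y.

x(t) = 2C_1e^(-5t) - C_2e^(-6t), y(t) = -C_1e^(-5t) + C_2e^(-6t)

Coefficient matrix A = [[-4, 2], [-1, -7]].
Characteristic polynomial det(A - λI) = λ^2 + 11λ + 30 = 0.
Eigenvalues λ = -5, -6.
For λ=-5: (A-λI) row 1 is [1, 2], so an eigenvector is (2, -1).
For λ=-6: (A-λI) row 1 is [2, 2], so an eigenvector is (-1, 1).
General solution: C_1e^(-5t)(2,-1) + C_2e^(-6t)(-1,1).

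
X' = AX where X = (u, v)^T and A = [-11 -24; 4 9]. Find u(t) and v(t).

u(t) = -2c_1e^(t) - 3c_2e^(-3t), v(t) = c_1e^(t) + c_2e^(-3t)

Coefficient matrix A = [[-11, -24], [4, 9]].
Characteristic polynomial det(A - λI) = λ^2 + 2λ - 3 = 0.
Eigenvalues λ = 1, -3.
For λ=1: (A-λI) row 1 is [-12, -24], so an eigenvector is (-2, 1).
For λ=-3: (A-λI) row 1 is [-8, -24], so an eigenvector is (-3, 1).
General solution: c_1e^(t)(-2,1) + c_2e^(-3t)(-3,1).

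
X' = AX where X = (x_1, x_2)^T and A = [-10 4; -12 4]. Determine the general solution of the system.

x_1(t) = -C_1e^(-2t) + 2C_2e^(-4t), x_2(t) = -2C_1e^(-2t) + 3C_2e^(-4t)

Coefficient matrix A = [[-10, 4], [-12, 4]].
Characteristic polynomial det(A - λI) = λ^2 + 6λ + 8 = 0.
Eigenvalues λ = -2, -4.
For λ=-2: (A-λI) row 1 is [-8, 4], so an eigenvector is (-1, -2).
For λ=-4: (A-λI) row 1 is [-6, 4], so an eigenvector is (2, 3).
General solution: C_1e^(-2t)(-1,-2) + C_2e^(-4t)(2,3).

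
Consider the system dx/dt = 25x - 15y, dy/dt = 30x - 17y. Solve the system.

x(t) = K_1e^(4t)sin(3t) - 2K_1e^(4t)cos(3t) - 2K_2e^(4t)sin(3t) - K_2e^(4t)cos(3t), y(t) = K_1e^(4t)sin(3t) - 3K_1e^(4t)cos(3t) - 3K_2e^(4t)sin(3t) - K_2e^(4t)cos(3t)

Coefficient matrix A = [[25, -15], [30, -17]].
Characteristic polynomial det(A - λI) = λ^2 - 8λ + 25 = 0.
Eigenvalues λ = 4 ± 3i (complex conjugate pair).
For λ=4+3i: an eigenvector is (-2,-3) - i(1,1) = (-2 - i, -3 - i).
A real fundamental pair from Re and Im of e^((4+3i)t)v: X_1 = e^(4t)(cos(3t)·(-2,-3) + sin(3t)·(1,1)), X_2 = e^(4t)(sin(3t)·(-2,-3) - cos(3t)·(1,1)).
General solution: K_1X_1 + K_2X_2.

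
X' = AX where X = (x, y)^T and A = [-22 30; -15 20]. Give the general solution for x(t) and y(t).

x(t) = -3C_1e^(-t)sin(3t) - C_1e^(-t)cos(3t) - C_2e^(-t)sin(3t) + 3C_2e^(-t)cos(3t), y(t) = -2C_1e^(-t)sin(3t) - C_1e^(-t)cos(3t) - C_2e^(-t)sin(3t) + 2C_2e^(-t)cos(3t)

Coefficient matrix A = [[-22, 30], [-15, 20]].
Characteristic polynomial det(A - λI) = λ^2 + 2λ + 10 = 0.
Eigenvalues λ = -1 ± 3i (complex conjugate pair).
For λ=-1+3i: an eigenvector is (-1,-1) - i(-3,-2) = (-1 + 3i, -1 + 2i).
A real fundamental pair from Re and Im of e^((-1+3i)t)v: X_1 = e^(-t)(cos(3t)·(-1,-1) + sin(3t)·(-3,-2)), X_2 = e^(-t)(sin(3t)·(-1,-1) - cos(3t)·(-3,-2)).
General solution: C_1X_1 + C_2X_2.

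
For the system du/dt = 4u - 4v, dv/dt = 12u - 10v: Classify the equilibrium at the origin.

stable node

A = [[4,-4],[12,-10]]; det(A-λI) = λ^2 + 6λ + 8.
λ = -2, -4: both negative.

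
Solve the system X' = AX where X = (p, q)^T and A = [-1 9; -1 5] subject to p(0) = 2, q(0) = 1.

p(t) = 3te^(2t) + 2e^(2t), q(t) = te^(2t) + e^(2t)

Coefficient matrix A = [[-1, 9], [-1, 5]].
Characteristic polynomial det(A - λI) = λ^2 - 4λ + 4 = 0.
Single eigenvalue λ = 2 with algebraic multiplicity 2.
Eigenvector v = (-3,-1); generalized eigenvector w with (A-λI)w=v is (-2,-1).
General solution: e^(2t)[c_1·v + c_2·(t·v + w)].
Applying p(0)=2, q(0)=1 gives c_1=0, c_2=-1.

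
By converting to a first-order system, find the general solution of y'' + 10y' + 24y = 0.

Let x_1 = y, x_2 = y'. Then x_1' = x_2 and x_2' = -24x_1 - 10x_2.
A = [[0,1],[-24,-10]]; det(A-λI) = λ^2 + 10λ + 24.
Eigenvalues λ = -4, -6 with eigenvectors (1,-4), (1,-6).

y(t) = c_1e^(-4t) + c_2e^(-6t)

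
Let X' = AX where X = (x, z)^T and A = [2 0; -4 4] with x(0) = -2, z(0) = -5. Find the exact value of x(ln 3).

A = [[2,0],[-4,4]]; eigenvalues λ = 2, 4.
Eigenvectors: (-1,-2) for λ=2, (0,1) for λ=4.
From the initial condition, c_1 = 2, c_2 = -1.
x(ln 3) = (2)(3^2)(-1) + (-1)(3^4)(0) = -18.

-18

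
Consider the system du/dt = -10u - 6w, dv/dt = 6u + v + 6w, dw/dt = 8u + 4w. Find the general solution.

Coefficient matrix A = [[-10, 0, -6], [6, 1, 6], [8, 0, 4]].
det(A - λI) = 0 gives eigenvalues λ = -2, 1, -4.
For λ=-2: eigenvector (3,2,-4).
For λ=1: eigenvector (0,1,0).
For λ=-4: eigenvector (1,0,-1).
General solution: K_1e^(-2t)(3,2,-4) + K_2e^(t)(0,1,0) + K_3e^(-4t)(1,0,-1).

u(t) = 3K_1e^(-2t) + K_3e^(-4t), v(t) = 2K_1e^(-2t) + K_2e^(t), w(t) = -4K_1e^(-2t) - K_3e^(-4t)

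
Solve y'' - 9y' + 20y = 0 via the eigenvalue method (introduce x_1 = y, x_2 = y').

Let x_1 = y, x_2 = y'. Then x_1' = x_2 and x_2' = -20x_1 + 9x_2.
A = [[0,1],[-20,9]]; det(A-λI) = λ^2 - 9λ + 20.
Eigenvalues λ = 5, 4 with eigenvectors (1,5), (1,4).

y(t) = K_1e^(5t) + K_2e^(4t)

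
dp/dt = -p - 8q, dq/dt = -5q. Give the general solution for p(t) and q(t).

Coefficient matrix A = [[-1, -8], [0, -5]].
Characteristic polynomial det(A - λI) = λ^2 + 6λ + 5 = 0.
Eigenvalues λ = -1, -5.
For λ=-1: (A-λI) row 1 is [0, -8], so an eigenvector is (-1, 0).
For λ=-5: (A-λI) row 1 is [4, -8], so an eigenvector is (2, 1).
General solution: C_1e^(-t)(-1,0) + C_2e^(-5t)(2,1).

p(t) = -C_1e^(-t) + 2C_2e^(-5t), q(t) = C_2e^(-5t)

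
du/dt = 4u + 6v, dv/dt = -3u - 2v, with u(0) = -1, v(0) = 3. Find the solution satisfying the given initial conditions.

u(t) = 5e^(t)sin(3t) - e^(t)cos(3t), v(t) = -2e^(t)sin(3t) + 3e^(t)cos(3t)

Coefficient matrix A = [[4, 6], [-3, -2]].
Characteristic polynomial det(A - λI) = λ^2 - 2λ + 10 = 0.
Eigenvalues λ = 1 ± 3i (complex conjugate pair).
For λ=1+3i: an eigenvector is (-1,0) - i(-1,1) = (-1 + i, 0 - i).
A real fundamental pair from Re and Im of e^((1+3i)t)v: X_1 = e^(t)(cos(3t)·(-1,0) + sin(3t)·(-1,1)), X_2 = e^(t)(sin(3t)·(-1,0) - cos(3t)·(-1,1)).
General solution: K_1X_1 + K_2X_2.
Applying u(0)=-1, v(0)=3 gives K_1=-2, K_2=-3.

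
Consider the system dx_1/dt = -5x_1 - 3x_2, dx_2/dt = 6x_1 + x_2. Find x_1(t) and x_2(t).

Coefficient matrix A = [[-5, -3], [6, 1]].
Characteristic polynomial det(A - λI) = λ^2 + 4λ + 13 = 0.
Eigenvalues λ = -2 ± 3i (complex conjugate pair).
For λ=-2+3i: an eigenvector is (-1,1) - i(0,-1) = (-1, 1 + i).
A real fundamental pair from Re and Im of e^((-2+3i)t)v: X_1 = e^(-2t)(cos(3t)·(-1,1) + sin(3t)·(0,-1)), X_2 = e^(-2t)(sin(3t)·(-1,1) - cos(3t)·(0,-1)).
General solution: c_1X_1 + c_2X_2.

x_1(t) = -c_1e^(-2t)cos(3t) - c_2e^(-2t)sin(3t), x_2(t) = -c_1e^(-2t)sin(3t) + c_1e^(-2t)cos(3t) + c_2e^(-2t)sin(3t) + c_2e^(-2t)cos(3t)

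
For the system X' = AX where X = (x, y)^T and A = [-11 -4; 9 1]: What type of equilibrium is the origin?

stable improper node

A = [[-11,-4],[9,1]]; det(A-λI) = λ^2 + 10λ + 25.
repeated λ = -5 with a single eigenvector.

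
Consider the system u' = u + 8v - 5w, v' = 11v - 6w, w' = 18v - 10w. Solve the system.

Coefficient matrix A = [[1, 8, -5], [0, 11, -6], [0, 18, -10]].
det(A - λI) = 0 gives eigenvalues λ = 1, -1, 2.
For λ=1: eigenvector (1,0,0).
For λ=-1: eigenvector (-1,-1,-2).
For λ=2: eigenvector (1,2,3).
General solution: c_1e^(t)(1,0,0) + c_2e^(-t)(-1,-1,-2) + c_3e^(2t)(1,2,3).

u(t) = c_1e^(t) - c_2e^(-t) + c_3e^(2t), v(t) = -c_2e^(-t) + 2c_3e^(2t), w(t) = -2c_2e^(-t) + 3c_3e^(2t)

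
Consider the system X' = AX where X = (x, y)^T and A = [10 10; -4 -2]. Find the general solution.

Coefficient matrix A = [[10, 10], [-4, -2]].
Characteristic polynomial det(A - λI) = λ^2 - 8λ + 20 = 0.
Eigenvalues λ = 4 ± 2i (complex conjugate pair).
For λ=4+2i: an eigenvector is (2,-1) - i(1,-1) = (2 - i, -1 + i).
A real fundamental pair from Re and Im of e^((4+2i)t)v: X_1 = e^(4t)(cos(2t)·(2,-1) + sin(2t)·(1,-1)), X_2 = e^(4t)(sin(2t)·(2,-1) - cos(2t)·(1,-1)).
General solution: c_1X_1 + c_2X_2.

x(t) = c_1e^(4t)sin(2t) + 2c_1e^(4t)cos(2t) + 2c_2e^(4t)sin(2t) - c_2e^(4t)cos(2t), y(t) = -c_1e^(4t)sin(2t) - c_1e^(4t)cos(2t) - c_2e^(4t)sin(2t) + c_2e^(4t)cos(2t)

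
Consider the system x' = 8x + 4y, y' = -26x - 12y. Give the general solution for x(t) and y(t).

Coefficient matrix A = [[8, 4], [-26, -12]].
Characteristic polynomial det(A - λI) = λ^2 + 4λ + 8 = 0.
Eigenvalues λ = -2 ± 2i (complex conjugate pair).
For λ=-2+2i: an eigenvector is (1,-3) - i(-1,2) = (1 + i, -3 - 2i).
A real fundamental pair from Re and Im of e^((-2+2i)t)v: X_1 = e^(-2t)(cos(2t)·(1,-3) + sin(2t)·(-1,2)), X_2 = e^(-2t)(sin(2t)·(1,-3) - cos(2t)·(-1,2)).
General solution: c_1X_1 + c_2X_2.

x(t) = -c_1e^(-2t)sin(2t) + c_1e^(-2t)cos(2t) + c_2e^(-2t)sin(2t) + c_2e^(-2t)cos(2t), y(t) = 2c_1e^(-2t)sin(2t) - 3c_1e^(-2t)cos(2t) - 3c_2e^(-2t)sin(2t) - 2c_2e^(-2t)cos(2t)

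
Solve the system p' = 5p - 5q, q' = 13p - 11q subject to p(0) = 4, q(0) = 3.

Coefficient matrix A = [[5, -5], [13, -11]].
Characteristic polynomial det(A - λI) = λ^2 + 6λ + 10 = 0.
Eigenvalues λ = -3 ± i (complex conjugate pair).
For λ=-3+i: an eigenvector is (2,3) - i(1,2) = (2 - i, 3 - 2i).
A real fundamental pair from Re and Im of e^((-3+i)t)v: X_1 = e^(-3t)(cos(t)·(2,3) + sin(t)·(1,2)), X_2 = e^(-3t)(sin(t)·(2,3) - cos(t)·(1,2)).
General solution: c_1X_1 + c_2X_2.
Applying p(0)=4, q(0)=3 gives c_1=5, c_2=6.

p(t) = 17e^(-3t)sin(t) + 4e^(-3t)cos(t), q(t) = 28e^(-3t)sin(t) + 3e^(-3t)cos(t)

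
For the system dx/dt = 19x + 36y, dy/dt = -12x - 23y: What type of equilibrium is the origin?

A = [[19,36],[-12,-23]]; det(A-λI) = λ^2 + 4λ - 5.
λ = 1, -5: opposite signs.

saddle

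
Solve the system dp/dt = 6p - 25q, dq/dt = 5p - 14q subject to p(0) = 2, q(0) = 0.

Coefficient matrix A = [[6, -25], [5, -14]].
Characteristic polynomial det(A - λI) = λ^2 + 8λ + 41 = 0.
Eigenvalues λ = -4 ± 5i (complex conjugate pair).
For λ=-4+5i: an eigenvector is (2,1) - i(-1,0) = (2 + i, 1).
A real fundamental pair from Re and Im of e^((-4+5i)t)v: X_1 = e^(-4t)(cos(5t)·(2,1) + sin(5t)·(-1,0)), X_2 = e^(-4t)(sin(5t)·(2,1) - cos(5t)·(-1,0)).
General solution: c_1X_1 + c_2X_2.
Applying p(0)=2, q(0)=0 gives c_1=0, c_2=2.

p(t) = 4e^(-4t)sin(5t) + 2e^(-4t)cos(5t), q(t) = 2e^(-4t)sin(5t)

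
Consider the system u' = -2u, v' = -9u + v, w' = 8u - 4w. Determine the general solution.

u(t) = c_1e^(-2t), v(t) = 3c_1e^(-2t) + c_3e^(t), w(t) = 4c_1e^(-2t) + c_2e^(-4t)

Coefficient matrix A = [[-2, 0, 0], [-9, 1, 0], [8, 0, -4]].
det(A - λI) = 0 gives eigenvalues λ = -2, -4, 1.
For λ=-2: eigenvector (1,3,4).
For λ=-4: eigenvector (0,0,1).
For λ=1: eigenvector (0,1,0).
General solution: c_1e^(-2t)(1,3,4) + c_2e^(-4t)(0,0,1) + c_3e^(t)(0,1,0).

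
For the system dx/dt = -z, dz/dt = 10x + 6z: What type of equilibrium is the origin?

A = [[0,-1],[10,6]]; det(A-λI) = λ^2 - 6λ + 10.
λ = 3 ± i: positive real part.

unstable spiral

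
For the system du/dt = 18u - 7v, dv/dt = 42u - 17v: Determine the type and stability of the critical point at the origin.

A = [[18,-7],[42,-17]]; det(A-λI) = λ^2 - λ - 12.
λ = -3, 4: opposite signs.

saddle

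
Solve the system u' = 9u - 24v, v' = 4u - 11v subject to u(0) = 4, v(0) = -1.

Coefficient matrix A = [[9, -24], [4, -11]].
Characteristic polynomial det(A - λI) = λ^2 + 2λ - 3 = 0.
Eigenvalues λ = 1, -3.
For λ=1: (A-λI) row 1 is [8, -24], so an eigenvector is (-3, -1).
For λ=-3: (A-λI) row 1 is [12, -24], so an eigenvector is (2, 1).
General solution: C_1e^(t)(-3,-1) + C_2e^(-3t)(2,1).
Applying u(0)=4, v(0)=-1 gives C_1=-6, C_2=-7.

u(t) = 18e^(t) - 14e^(-3t), v(t) = 6e^(t) - 7e^(-3t)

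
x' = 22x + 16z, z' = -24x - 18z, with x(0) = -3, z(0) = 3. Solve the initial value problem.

x(t) = -3e^(6t), z(t) = 3e^(6t)

Coefficient matrix A = [[22, 16], [-24, -18]].
Characteristic polynomial det(A - λI) = λ^2 - 4λ - 12 = 0.
Eigenvalues λ = 6, -2.
For λ=6: (A-λI) row 1 is [16, 16], so an eigenvector is (1, -1).
For λ=-2: (A-λI) row 1 is [24, 16], so an eigenvector is (-2, 3).
General solution: C_1e^(6t)(1,-1) + C_2e^(-2t)(-2,3).
Applying x(0)=-3, z(0)=3 gives C_1=-3, C_2=0.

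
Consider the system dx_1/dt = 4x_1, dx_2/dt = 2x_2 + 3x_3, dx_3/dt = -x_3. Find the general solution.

Coefficient matrix A = [[4, 0, 0], [0, 2, 3], [0, 0, -1]].
det(A - λI) = 0 gives eigenvalues λ = 4, 2, -1.
For λ=4: eigenvector (1,0,0).
For λ=2: eigenvector (0,1,0).
For λ=-1: eigenvector (0,-1,1).
General solution: K_1e^(4t)(1,0,0) + K_2e^(2t)(0,1,0) + K_3e^(-t)(0,-1,1).

x_1(t) = K_1e^(4t), x_2(t) = K_2e^(2t) - K_3e^(-t), x_3(t) = K_3e^(-t)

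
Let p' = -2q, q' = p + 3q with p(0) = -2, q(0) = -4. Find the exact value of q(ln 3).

-72

A = [[0,-2],[1,3]]; eigenvalues λ = 1, 2.
Eigenvectors: (-2,1) for λ=1, (-1,1) for λ=2.
From the initial condition, c_1 = 6, c_2 = -10.
q(ln 3) = (6)(3^1)(1) + (-10)(3^2)(1) = -72.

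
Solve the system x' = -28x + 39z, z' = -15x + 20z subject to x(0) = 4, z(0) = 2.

Coefficient matrix A = [[-28, 39], [-15, 20]].
Characteristic polynomial det(A - λI) = λ^2 + 8λ + 25 = 0.
Eigenvalues λ = -4 ± 3i (complex conjugate pair).
For λ=-4+3i: an eigenvector is (-2,-1) - i(3,2) = (-2 - 3i, -1 - 2i).
A real fundamental pair from Re and Im of e^((-4+3i)t)v: X_1 = e^(-4t)(cos(3t)·(-2,-1) + sin(3t)·(3,2)), X_2 = e^(-4t)(sin(3t)·(-2,-1) - cos(3t)·(3,2)).
General solution: C_1X_1 + C_2X_2.
Applying x(0)=4, z(0)=2 gives C_1=-2, C_2=0.

x(t) = -6e^(-4t)sin(3t) + 4e^(-4t)cos(3t), z(t) = -4e^(-4t)sin(3t) + 2e^(-4t)cos(3t)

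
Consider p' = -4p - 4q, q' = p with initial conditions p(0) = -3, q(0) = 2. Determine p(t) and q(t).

p(t) = -2te^(-2t) - 3e^(-2t), q(t) = te^(-2t) + 2e^(-2t)

Coefficient matrix A = [[-4, -4], [1, 0]].
Characteristic polynomial det(A - λI) = λ^2 + 4λ + 4 = 0.
Single eigenvalue λ = -2 with algebraic multiplicity 2.
Eigenvector v = (2,-1); generalized eigenvector w with (A-λI)w=v is (3,-2).
General solution: e^(-2t)[C_1·v + C_2·(t·v + w)].
Applying p(0)=-3, q(0)=2 gives C_1=0, C_2=-1.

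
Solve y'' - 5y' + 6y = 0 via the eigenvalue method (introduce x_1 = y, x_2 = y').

y(t) = K_1e^(2t) + K_2e^(3t)

Let x_1 = y, x_2 = y'. Then x_1' = x_2 and x_2' = -6x_1 + 5x_2.
A = [[0,1],[-6,5]]; det(A-λI) = λ^2 - 5λ + 6.
Eigenvalues λ = 2, 3 with eigenvectors (1,2), (1,3).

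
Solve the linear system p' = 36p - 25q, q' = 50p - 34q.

Coefficient matrix A = [[36, -25], [50, -34]].
Characteristic polynomial det(A - λI) = λ^2 - 2λ + 26 = 0.
Eigenvalues λ = 1 ± 5i (complex conjugate pair).
For λ=1+5i: an eigenvector is (1,1) - i(2,3) = (1 - 2i, 1 - 3i).
A real fundamental pair from Re and Im of e^((1+5i)t)v: X_1 = e^(t)(cos(5t)·(1,1) + sin(5t)·(2,3)), X_2 = e^(t)(sin(5t)·(1,1) - cos(5t)·(2,3)).
General solution: K_1X_1 + K_2X_2.

p(t) = 2K_1e^(t)sin(5t) + K_1e^(t)cos(5t) + K_2e^(t)sin(5t) - 2K_2e^(t)cos(5t), q(t) = 3K_1e^(t)sin(5t) + K_1e^(t)cos(5t) + K_2e^(t)sin(5t) - 3K_2e^(t)cos(5t)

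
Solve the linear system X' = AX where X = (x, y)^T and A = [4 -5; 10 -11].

Coefficient matrix A = [[4, -5], [10, -11]].
Characteristic polynomial det(A - λI) = λ^2 + 7λ + 6 = 0.
Eigenvalues λ = -6, -1.
For λ=-6: (A-λI) row 1 is [10, -5], so an eigenvector is (-1, -2).
For λ=-1: (A-λI) row 1 is [5, -5], so an eigenvector is (1, 1).
General solution: C_1e^(-6t)(-1,-2) + C_2e^(-t)(1,1).

x(t) = -C_1e^(-6t) + C_2e^(-t), y(t) = -2C_1e^(-6t) + C_2e^(-t)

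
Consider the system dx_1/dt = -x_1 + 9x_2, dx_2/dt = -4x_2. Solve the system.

Coefficient matrix A = [[-1, 9], [0, -4]].
Characteristic polynomial det(A - λI) = λ^2 + 5λ + 4 = 0.
Eigenvalues λ = -1, -4.
For λ=-1: (A-λI) row 1 is [0, 9], so an eigenvector is (1, 0).
For λ=-4: (A-λI) row 1 is [3, 9], so an eigenvector is (-3, 1).
General solution: K_1e^(-t)(1,0) + K_2e^(-4t)(-3,1).

x_1(t) = K_1e^(-t) - 3K_2e^(-4t), x_2(t) = K_2e^(-4t)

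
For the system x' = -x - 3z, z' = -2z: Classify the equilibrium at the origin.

A = [[-1,-3],[0,-2]]; det(A-λI) = λ^2 + 3λ + 2.
λ = -2, -1: both negative.

stable node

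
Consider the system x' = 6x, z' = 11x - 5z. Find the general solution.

Coefficient matrix A = [[6, 0], [11, -5]].
Characteristic polynomial det(A - λI) = λ^2 - λ - 30 = 0.
Eigenvalues λ = 6, -5.
For λ=6: (A-λI) row 2 is [11, -11], so an eigenvector is (-1, -1).
For λ=-5: (A-λI) row 1 is [11, 0], so an eigenvector is (0, 1).
General solution: K_1e^(6t)(-1,-1) + K_2e^(-5t)(0,1).

x(t) = -K_1e^(6t), z(t) = -K_1e^(6t) + K_2e^(-5t)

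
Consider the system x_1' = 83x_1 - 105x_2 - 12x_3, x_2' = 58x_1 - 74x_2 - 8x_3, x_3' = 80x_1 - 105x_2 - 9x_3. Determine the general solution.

x_1(t) = 3K_1e^(t) - 6K_2e^(3t) + 7K_3e^(-4t), x_2(t) = 2K_1e^(t) - 4K_2e^(3t) + 5K_3e^(-4t), x_3(t) = 3K_1e^(t) - 5K_2e^(3t) + 7K_3e^(-4t)

Coefficient matrix A = [[83, -105, -12], [58, -74, -8], [80, -105, -9]].
det(A - λI) = 0 gives eigenvalues λ = 1, 3, -4.
For λ=1: eigenvector (3,2,3).
For λ=3: eigenvector (-6,-4,-5).
For λ=-4: eigenvector (7,5,7).
General solution: K_1e^(t)(3,2,3) + K_2e^(3t)(-6,-4,-5) + K_3e^(-4t)(7,5,7).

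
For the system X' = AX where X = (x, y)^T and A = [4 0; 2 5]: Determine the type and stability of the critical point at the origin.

unstable node

A = [[4,0],[2,5]]; det(A-λI) = λ^2 - 9λ + 20.
λ = 5, 4: both positive.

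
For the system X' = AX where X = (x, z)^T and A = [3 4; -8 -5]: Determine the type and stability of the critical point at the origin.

stable spiral

A = [[3,4],[-8,-5]]; det(A-λI) = λ^2 + 2λ + 17.
λ = -1 ± 4i: negative real part.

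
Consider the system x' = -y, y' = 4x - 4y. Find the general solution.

x(t) = -C_1e^(-2t) - C_2te^(-2t) - 2C_2e^(-2t), y(t) = -2C_1e^(-2t) - 2C_2te^(-2t) - 3C_2e^(-2t)

Coefficient matrix A = [[0, -1], [4, -4]].
Characteristic polynomial det(A - λI) = λ^2 + 4λ + 4 = 0.
Single eigenvalue λ = -2 with algebraic multiplicity 2.
Eigenvector v = (-1,-2); generalized eigenvector w with (A-λI)w=v is (-2,-3).
General solution: e^(-2t)[C_1·v + C_2·(t·v + w)].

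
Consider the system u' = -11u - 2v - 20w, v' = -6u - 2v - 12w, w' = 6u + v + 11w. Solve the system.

u(t) = 2K_1e^(-2t) + 3K_2e^(t) - 2K_3e^(-t), v(t) = K_1e^(-2t) + 2K_2e^(t), w(t) = -K_1e^(-2t) - 2K_2e^(t) + K_3e^(-t)

Coefficient matrix A = [[-11, -2, -20], [-6, -2, -12], [6, 1, 11]].
det(A - λI) = 0 gives eigenvalues λ = -2, 1, -1.
For λ=-2: eigenvector (2,1,-1).
For λ=1: eigenvector (3,2,-2).
For λ=-1: eigenvector (-2,0,1).
General solution: K_1e^(-2t)(2,1,-1) + K_2e^(t)(3,2,-2) + K_3e^(-t)(-2,0,1).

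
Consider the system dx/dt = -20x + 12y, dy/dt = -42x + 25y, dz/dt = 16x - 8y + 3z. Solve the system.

Coefficient matrix A = [[-20, 12, 0], [-42, 25, 0], [16, -8, 3]].
det(A - λI) = 0 gives eigenvalues λ = 4, 3, 1.
For λ=4: eigenvector (1,2,0).
For λ=3: eigenvector (0,0,1).
For λ=1: eigenvector (-4,-7,4).
General solution: C_1e^(4t)(1,2,0) + C_2e^(3t)(0,0,1) + C_3e^(t)(-4,-7,4).

x(t) = C_1e^(4t) - 4C_3e^(t), y(t) = 2C_1e^(4t) - 7C_3e^(t), z(t) = C_2e^(3t) + 4C_3e^(t)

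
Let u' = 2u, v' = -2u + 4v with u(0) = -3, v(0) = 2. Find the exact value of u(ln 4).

-48

A = [[2,0],[-2,4]]; eigenvalues λ = 2, 4.
Eigenvectors: (-1,-1) for λ=2, (0,1) for λ=4.
From the initial condition, c_1 = 3, c_2 = 5.
u(ln 4) = (3)(4^2)(-1) + (5)(4^4)(0) = -48.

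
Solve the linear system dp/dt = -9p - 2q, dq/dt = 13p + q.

p(t) = -C_1e^(-4t)sin(t) - C_1e^(-4t)cos(t) - C_2e^(-4t)sin(t) + C_2e^(-4t)cos(t), q(t) = 2C_1e^(-4t)sin(t) + 3C_1e^(-4t)cos(t) + 3C_2e^(-4t)sin(t) - 2C_2e^(-4t)cos(t)

Coefficient matrix A = [[-9, -2], [13, 1]].
Characteristic polynomial det(A - λI) = λ^2 + 8λ + 17 = 0.
Eigenvalues λ = -4 ± i (complex conjugate pair).
For λ=-4+i: an eigenvector is (-1,3) - i(-1,2) = (-1 + i, 3 - 2i).
A real fundamental pair from Re and Im of e^((-4+i)t)v: X_1 = e^(-4t)(cos(t)·(-1,3) + sin(t)·(-1,2)), X_2 = e^(-4t)(sin(t)·(-1,3) - cos(t)·(-1,2)).
General solution: C_1X_1 + C_2X_2.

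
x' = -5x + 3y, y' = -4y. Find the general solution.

Coefficient matrix A = [[-5, 3], [0, -4]].
Characteristic polynomial det(A - λI) = λ^2 + 9λ + 20 = 0.
Eigenvalues λ = -5, -4.
For λ=-5: (A-λI) row 1 is [0, 3], so an eigenvector is (1, 0).
For λ=-4: (A-λI) row 1 is [-1, 3], so an eigenvector is (-3, -1).
General solution: c_1e^(-5t)(1,0) + c_2e^(-4t)(-3,-1).

x(t) = c_1e^(-5t) - 3c_2e^(-4t), y(t) = -c_2e^(-4t)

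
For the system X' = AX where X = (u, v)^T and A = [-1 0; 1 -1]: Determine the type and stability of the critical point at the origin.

A = [[-1,0],[1,-1]]; det(A-λI) = λ^2 + 2λ + 1.
repeated λ = -1 with a single eigenvector.

stable improper node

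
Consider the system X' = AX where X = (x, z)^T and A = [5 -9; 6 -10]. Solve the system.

Coefficient matrix A = [[5, -9], [6, -10]].
Characteristic polynomial det(A - λI) = λ^2 + 5λ + 4 = 0.
Eigenvalues λ = -4, -1.
For λ=-4: (A-λI) row 1 is [9, -9], so an eigenvector is (-1, -1).
For λ=-1: (A-λI) row 1 is [6, -9], so an eigenvector is (-3, -2).
General solution: c_1e^(-4t)(-1,-1) + c_2e^(-t)(-3,-2).

x(t) = -c_1e^(-4t) - 3c_2e^(-t), z(t) = -c_1e^(-4t) - 2c_2e^(-t)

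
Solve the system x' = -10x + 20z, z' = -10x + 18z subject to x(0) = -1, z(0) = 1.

Coefficient matrix A = [[-10, 20], [-10, 18]].
Characteristic polynomial det(A - λI) = λ^2 - 8λ + 20 = 0.
Eigenvalues λ = 4 ± 2i (complex conjugate pair).
For λ=4+2i: an eigenvector is (3,2) - i(-1,-1) = (3 + i, 2 + i).
A real fundamental pair from Re and Im of e^((4+2i)t)v: X_1 = e^(4t)(cos(2t)·(3,2) + sin(2t)·(-1,-1)), X_2 = e^(4t)(sin(2t)·(3,2) - cos(2t)·(-1,-1)).
General solution: K_1X_1 + K_2X_2.
Applying x(0)=-1, z(0)=1 gives K_1=-2, K_2=5.

x(t) = 17e^(4t)sin(2t) - e^(4t)cos(2t), z(t) = 12e^(4t)sin(2t) + e^(4t)cos(2t)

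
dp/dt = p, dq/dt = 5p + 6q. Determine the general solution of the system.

p(t) = -K_2e^(t), q(t) = -K_1e^(6t) + K_2e^(t)

Coefficient matrix A = [[1, 0], [5, 6]].
Characteristic polynomial det(A - λI) = λ^2 - 7λ + 6 = 0.
Eigenvalues λ = 6, 1.
For λ=6: (A-λI) row 1 is [-5, 0], so an eigenvector is (0, -1).
For λ=1: (A-λI) row 2 is [5, 5], so an eigenvector is (-1, 1).
General solution: K_1e^(6t)(0,-1) + K_2e^(t)(-1,1).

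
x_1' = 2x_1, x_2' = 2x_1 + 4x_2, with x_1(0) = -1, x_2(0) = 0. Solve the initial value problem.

x_1(t) = -e^(2t), x_2(t) = -e^(4t) + e^(2t)

Coefficient matrix A = [[2, 0], [2, 4]].
Characteristic polynomial det(A - λI) = λ^2 - 6λ + 8 = 0.
Eigenvalues λ = 2, 4.
For λ=2: (A-λI) row 2 is [2, 2], so an eigenvector is (-1, 1).
For λ=4: (A-λI) row 1 is [-2, 0], so an eigenvector is (0, -1).
General solution: c_1e^(2t)(-1,1) + c_2e^(4t)(0,-1).
Applying x_1(0)=-1, x_2(0)=0 gives c_1=1, c_2=1.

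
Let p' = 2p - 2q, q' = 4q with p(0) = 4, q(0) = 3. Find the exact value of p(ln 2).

-20

A = [[2,-2],[0,4]]; eigenvalues λ = 4, 2.
Eigenvectors: (1,-1) for λ=4, (1,0) for λ=2.
From the initial condition, c_1 = -3, c_2 = 7.
p(ln 2) = (-3)(2^4)(1) + (7)(2^2)(1) = -20.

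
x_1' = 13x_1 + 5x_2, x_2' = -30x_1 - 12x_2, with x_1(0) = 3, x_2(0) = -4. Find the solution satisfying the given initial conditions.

x_1(t) = 5e^(3t) - 2e^(-2t), x_2(t) = -10e^(3t) + 6e^(-2t)

Coefficient matrix A = [[13, 5], [-30, -12]].
Characteristic polynomial det(A - λI) = λ^2 - λ - 6 = 0.
Eigenvalues λ = 3, -2.
For λ=3: (A-λI) row 1 is [10, 5], so an eigenvector is (-1, 2).
For λ=-2: (A-λI) row 1 is [15, 5], so an eigenvector is (1, -3).
General solution: K_1e^(3t)(-1,2) + K_2e^(-2t)(1,-3).
Applying x_1(0)=3, x_2(0)=-4 gives K_1=-5, K_2=-2.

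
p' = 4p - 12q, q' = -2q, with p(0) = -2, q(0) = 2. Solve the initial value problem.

p(t) = -6e^(4t) + 4e^(-2t), q(t) = 2e^(-2t)

Coefficient matrix A = [[4, -12], [0, -2]].
Characteristic polynomial det(A - λI) = λ^2 - 2λ - 8 = 0.
Eigenvalues λ = -2, 4.
For λ=-2: (A-λI) row 1 is [6, -12], so an eigenvector is (-2, -1).
For λ=4: (A-λI) row 1 is [0, -12], so an eigenvector is (1, 0).
General solution: C_1e^(-2t)(-2,-1) + C_2e^(4t)(1,0).
Applying p(0)=-2, q(0)=2 gives C_1=-2, C_2=-6.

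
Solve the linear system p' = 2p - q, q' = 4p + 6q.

Coefficient matrix A = [[2, -1], [4, 6]].
Characteristic polynomial det(A - λI) = λ^2 - 8λ + 16 = 0.
Single eigenvalue λ = 4 with algebraic multiplicity 2.
Eigenvector v = (1,-2); generalized eigenvector w with (A-λI)w=v is (-2,3).
General solution: e^(4t)[K_1·v + K_2·(t·v + w)].

p(t) = K_1e^(4t) + K_2te^(4t) - 2K_2e^(4t), q(t) = -2K_1e^(4t) - 2K_2te^(4t) + 3K_2e^(4t)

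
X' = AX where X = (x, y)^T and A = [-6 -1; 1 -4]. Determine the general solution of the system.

Coefficient matrix A = [[-6, -1], [1, -4]].
Characteristic polynomial det(A - λI) = λ^2 + 10λ + 25 = 0.
Single eigenvalue λ = -5 with algebraic multiplicity 2.
Eigenvector v = (-1,1); generalized eigenvector w with (A-λI)w=v is (1,0).
General solution: e^(-5t)[C_1·v + C_2·(t·v + w)].

x(t) = -C_1e^(-5t) - C_2te^(-5t) + C_2e^(-5t), y(t) = C_1e^(-5t) + C_2te^(-5t)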